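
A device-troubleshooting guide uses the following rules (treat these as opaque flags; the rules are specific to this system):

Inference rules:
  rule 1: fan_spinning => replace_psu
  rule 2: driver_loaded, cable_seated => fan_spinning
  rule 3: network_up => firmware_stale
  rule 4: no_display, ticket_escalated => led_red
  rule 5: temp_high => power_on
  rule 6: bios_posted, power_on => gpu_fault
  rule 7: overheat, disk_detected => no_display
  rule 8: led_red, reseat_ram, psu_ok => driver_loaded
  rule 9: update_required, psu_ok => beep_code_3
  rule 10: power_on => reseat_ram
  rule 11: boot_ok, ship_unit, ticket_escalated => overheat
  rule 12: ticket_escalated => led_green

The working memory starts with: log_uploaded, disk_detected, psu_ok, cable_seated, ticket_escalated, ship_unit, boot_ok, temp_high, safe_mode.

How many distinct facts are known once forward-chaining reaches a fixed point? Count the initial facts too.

Round 1: rule 5 [temp_high => power_on]; rule 11 [boot_ok, ship_unit, ticket_escalated => overheat]; rule 12 [ticket_escalated => led_green]. New: power_on, overheat, led_green.
Round 2: rule 7 [overheat, disk_detected => no_display]; rule 10 [power_on => reseat_ram]. New: no_display, reseat_ram.
Round 3: rule 4 [no_display, ticket_escalated => led_red]. New: led_red.
Round 4: rule 8 [led_red, reseat_ram, psu_ok => driver_loaded]. New: driver_loaded.
Round 5: rule 2 [driver_loaded, cable_seated => fan_spinning]. New: fan_spinning.
Round 6: rule 1 [fan_spinning => replace_psu]. New: replace_psu.
Closure: {boot_ok, cable_seated, disk_detected, driver_loaded, fan_spinning, led_green, led_red, log_uploaded, no_display, overheat, power_on, psu_ok, replace_psu, reseat_ram, safe_mode, ship_unit, temp_high, ticket_escalated} — 18 facts.

18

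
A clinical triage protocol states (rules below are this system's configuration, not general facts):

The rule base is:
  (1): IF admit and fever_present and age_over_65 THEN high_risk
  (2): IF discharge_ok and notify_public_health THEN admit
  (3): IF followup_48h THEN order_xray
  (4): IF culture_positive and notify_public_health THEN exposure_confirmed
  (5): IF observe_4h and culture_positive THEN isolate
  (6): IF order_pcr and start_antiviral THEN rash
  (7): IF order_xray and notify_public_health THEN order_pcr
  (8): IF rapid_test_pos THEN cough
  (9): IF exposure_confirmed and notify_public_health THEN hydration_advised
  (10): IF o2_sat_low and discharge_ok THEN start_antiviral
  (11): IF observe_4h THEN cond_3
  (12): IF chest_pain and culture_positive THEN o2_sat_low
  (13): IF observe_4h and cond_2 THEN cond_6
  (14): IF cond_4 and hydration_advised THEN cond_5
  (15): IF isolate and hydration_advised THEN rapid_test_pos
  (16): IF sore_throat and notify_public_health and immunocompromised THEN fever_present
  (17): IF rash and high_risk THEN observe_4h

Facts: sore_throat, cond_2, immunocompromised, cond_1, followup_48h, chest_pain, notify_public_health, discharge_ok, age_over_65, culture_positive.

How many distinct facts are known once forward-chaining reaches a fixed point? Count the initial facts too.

Round 1 fires (2), (3), (4), (12), (16), giving admit, order_xray, exposure_confirmed, o2_sat_low, fever_present.
Round 2 fires (1), (7), (9), (10), giving high_risk, order_pcr, hydration_advised, start_antiviral.
Round 3 fires (6), giving rash.
Round 4 fires (17), giving observe_4h.
Round 5 fires (5), (11), (13), giving isolate, cond_3, cond_6.
Round 6 fires (15), giving rapid_test_pos.
Round 7 fires (8), giving cough.
Closure: {admit, age_over_65, chest_pain, cond_1, cond_2, cond_3, cond_6, cough, culture_positive, discharge_ok, exposure_confirmed, fever_present, followup_48h, high_risk, hydration_advised, immunocompromised, isolate, notify_public_health, o2_sat_low, observe_4h, order_pcr, order_xray, rapid_test_pos, rash, sore_throat, start_antiviral} — 26 facts.

26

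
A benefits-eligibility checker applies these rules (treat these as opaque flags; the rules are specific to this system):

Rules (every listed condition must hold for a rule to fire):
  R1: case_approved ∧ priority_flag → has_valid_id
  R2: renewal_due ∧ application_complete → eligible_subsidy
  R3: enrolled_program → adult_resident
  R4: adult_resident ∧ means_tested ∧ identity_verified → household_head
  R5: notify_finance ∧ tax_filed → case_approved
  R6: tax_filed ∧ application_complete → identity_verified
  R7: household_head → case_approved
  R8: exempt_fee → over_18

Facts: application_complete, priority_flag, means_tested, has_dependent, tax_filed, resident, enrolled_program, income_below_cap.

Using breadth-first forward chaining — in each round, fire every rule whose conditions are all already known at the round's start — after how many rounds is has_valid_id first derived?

[1] R3 [enrolled_program → adult_resident]; R6 [tax_filed ∧ application_complete → identity_verified]. ⇒ new: adult_resident, identity_verified.
[2] R4 [adult_resident ∧ means_tested ∧ identity_verified → household_head]. ⇒ new: household_head.
[3] R7 [household_head → case_approved]. ⇒ new: case_approved.
[4] R1 [case_approved ∧ priority_flag → has_valid_id]. ⇒ new: has_valid_id.
has_valid_id first appears in round 4.

4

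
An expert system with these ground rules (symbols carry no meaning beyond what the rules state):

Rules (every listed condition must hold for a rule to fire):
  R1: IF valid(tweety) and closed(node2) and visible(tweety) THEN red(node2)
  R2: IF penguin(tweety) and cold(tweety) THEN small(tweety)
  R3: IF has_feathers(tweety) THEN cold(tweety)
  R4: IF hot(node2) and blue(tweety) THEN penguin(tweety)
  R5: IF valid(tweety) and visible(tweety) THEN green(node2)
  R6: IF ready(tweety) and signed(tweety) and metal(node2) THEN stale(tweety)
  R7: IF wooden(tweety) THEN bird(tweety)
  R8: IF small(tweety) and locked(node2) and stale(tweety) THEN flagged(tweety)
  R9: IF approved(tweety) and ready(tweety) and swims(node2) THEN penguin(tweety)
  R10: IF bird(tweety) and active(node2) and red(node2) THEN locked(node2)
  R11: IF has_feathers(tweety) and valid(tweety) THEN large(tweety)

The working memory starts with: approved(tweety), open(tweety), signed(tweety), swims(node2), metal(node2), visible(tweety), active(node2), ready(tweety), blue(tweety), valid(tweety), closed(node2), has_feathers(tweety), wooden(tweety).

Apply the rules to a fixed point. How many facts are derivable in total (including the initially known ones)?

Round 1: R1 [IF valid(tweety) and closed(node2) and visible(tweety) THEN red(node2)]; R3 [IF has_feathers(tweety) THEN cold(tweety)]; R5 [IF valid(tweety) and visible(tweety) THEN green(node2)]; R6 [IF ready(tweety) and signed(tweety) and metal(node2) THEN stale(tweety)]; R7 [IF wooden(tweety) THEN bird(tweety)]; R9 [IF approved(tweety) and ready(tweety) and swims(node2) THEN penguin(tweety)]; R11 [IF has_feathers(tweety) and valid(tweety) THEN large(tweety)]. Adds red(node2), cold(tweety), green(node2), stale(tweety), bird(tweety), penguin(tweety), large(tweety).
Round 2: R2 [IF penguin(tweety) and cold(tweety) THEN small(tweety)]; R10 [IF bird(tweety) and active(node2) and red(node2) THEN locked(node2)]. Adds small(tweety), locked(node2).
Round 3: R8 [IF small(tweety) and locked(node2) and stale(tweety) THEN flagged(tweety)]. Adds flagged(tweety).
Closure: {active(node2), approved(tweety), bird(tweety), blue(tweety), closed(node2), cold(tweety), flagged(tweety), green(node2), has_feathers(tweety), large(tweety), locked(node2), metal(node2), open(tweety), penguin(tweety), ready(tweety), red(node2), signed(tweety), small(tweety), stale(tweety), swims(node2), valid(tweety), visible(tweety), wooden(tweety)} — 23 facts.

23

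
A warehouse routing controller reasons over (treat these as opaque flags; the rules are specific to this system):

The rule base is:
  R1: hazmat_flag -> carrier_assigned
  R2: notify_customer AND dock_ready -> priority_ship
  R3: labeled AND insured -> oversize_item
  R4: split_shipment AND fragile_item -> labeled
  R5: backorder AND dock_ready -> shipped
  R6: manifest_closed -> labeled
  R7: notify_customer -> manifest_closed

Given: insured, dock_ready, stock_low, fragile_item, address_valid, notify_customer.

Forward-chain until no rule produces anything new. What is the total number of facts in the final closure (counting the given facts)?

Round 1 — R2, R7, derive priority_ship, manifest_closed.
Round 2 — R6, derive labeled.
Round 3 — R3, derive oversize_item.
Closure: {address_valid, dock_ready, fragile_item, insured, labeled, manifest_closed, notify_customer, oversize_item, priority_ship, stock_low} — 10 facts.

10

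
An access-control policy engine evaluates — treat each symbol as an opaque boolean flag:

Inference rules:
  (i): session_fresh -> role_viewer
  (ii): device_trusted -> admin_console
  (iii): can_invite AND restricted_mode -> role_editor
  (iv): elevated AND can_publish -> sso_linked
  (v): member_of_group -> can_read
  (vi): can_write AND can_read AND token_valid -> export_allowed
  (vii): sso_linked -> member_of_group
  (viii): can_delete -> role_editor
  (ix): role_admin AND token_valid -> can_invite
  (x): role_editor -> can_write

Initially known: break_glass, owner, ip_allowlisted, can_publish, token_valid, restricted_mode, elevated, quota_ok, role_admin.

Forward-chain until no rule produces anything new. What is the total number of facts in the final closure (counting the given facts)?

16

Round 1: (iv) [elevated AND can_publish -> sso_linked]; (ix) [role_admin AND token_valid -> can_invite]. New: sso_linked, can_invite.
Round 2: (iii) [can_invite AND restricted_mode -> role_editor]; (vii) [sso_linked -> member_of_group]. New: role_editor, member_of_group.
Round 3: (v) [member_of_group -> can_read]; (x) [role_editor -> can_write]. New: can_read, can_write.
Round 4: (vi) [can_write AND can_read AND token_valid -> export_allowed]. New: export_allowed.
Closure: {break_glass, can_invite, can_publish, can_read, can_write, elevated, export_allowed, ip_allowlisted, member_of_group, owner, quota_ok, restricted_mode, role_admin, role_editor, sso_linked, token_valid} — 16 facts.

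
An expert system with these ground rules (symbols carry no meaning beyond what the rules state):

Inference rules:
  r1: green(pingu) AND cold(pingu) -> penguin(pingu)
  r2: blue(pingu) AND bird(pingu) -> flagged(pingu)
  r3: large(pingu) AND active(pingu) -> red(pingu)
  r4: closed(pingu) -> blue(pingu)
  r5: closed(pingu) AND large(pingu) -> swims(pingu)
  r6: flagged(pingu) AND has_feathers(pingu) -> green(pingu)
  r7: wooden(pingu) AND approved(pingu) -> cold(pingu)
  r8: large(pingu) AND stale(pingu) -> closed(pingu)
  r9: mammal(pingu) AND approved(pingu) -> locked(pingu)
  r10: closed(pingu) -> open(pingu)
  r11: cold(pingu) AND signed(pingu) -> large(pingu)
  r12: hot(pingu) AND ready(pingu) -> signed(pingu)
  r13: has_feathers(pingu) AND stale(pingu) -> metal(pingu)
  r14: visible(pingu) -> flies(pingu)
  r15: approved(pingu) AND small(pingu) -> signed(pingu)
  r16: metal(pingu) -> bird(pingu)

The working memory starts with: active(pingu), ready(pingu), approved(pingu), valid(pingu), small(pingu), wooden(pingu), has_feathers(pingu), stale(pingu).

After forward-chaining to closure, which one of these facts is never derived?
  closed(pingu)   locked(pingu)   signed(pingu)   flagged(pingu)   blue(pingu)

locked(pingu)

Round 1 fires r7, r13, r15, giving cold(pingu), metal(pingu), signed(pingu).
Round 2 fires r11, r16, giving large(pingu), bird(pingu).
Round 3 fires r3, r8, giving red(pingu), closed(pingu).
Round 4 fires r4, r5, r10, giving blue(pingu), swims(pingu), open(pingu).
Round 5 fires r2, giving flagged(pingu).
Round 6 fires r6, giving green(pingu).
Round 7 fires r1, giving penguin(pingu).
Derived: signed(pingu) (round 1), closed(pingu) (round 3), flagged(pingu) (round 5), blue(pingu) (round 4). locked(pingu) never appears in any round.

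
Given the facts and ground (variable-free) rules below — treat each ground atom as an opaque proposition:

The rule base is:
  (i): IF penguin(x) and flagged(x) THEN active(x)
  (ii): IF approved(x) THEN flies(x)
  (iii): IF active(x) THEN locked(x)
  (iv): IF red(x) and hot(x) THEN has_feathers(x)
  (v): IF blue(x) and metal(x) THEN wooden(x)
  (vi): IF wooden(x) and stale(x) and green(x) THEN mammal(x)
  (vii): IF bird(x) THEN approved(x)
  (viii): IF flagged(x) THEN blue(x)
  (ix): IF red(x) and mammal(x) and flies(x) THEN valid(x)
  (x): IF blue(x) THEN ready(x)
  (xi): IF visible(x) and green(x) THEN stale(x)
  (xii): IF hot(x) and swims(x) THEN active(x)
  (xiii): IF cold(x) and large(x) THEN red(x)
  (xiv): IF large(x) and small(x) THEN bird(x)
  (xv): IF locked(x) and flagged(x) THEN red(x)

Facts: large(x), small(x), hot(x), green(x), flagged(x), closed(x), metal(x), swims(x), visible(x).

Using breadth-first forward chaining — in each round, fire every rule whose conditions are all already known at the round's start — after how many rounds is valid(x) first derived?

4

Round 1 — (viii), (xi), (xii), (xiv), derive blue(x), stale(x), active(x), bird(x).
Round 2 — (iii), (v), (vii), (x), derive locked(x), wooden(x), approved(x), ready(x).
Round 3 — (ii), (vi), (xv), derive flies(x), mammal(x), red(x).
Round 4 — (iv), (ix), derive has_feathers(x), valid(x).
valid(x) first appears in round 4.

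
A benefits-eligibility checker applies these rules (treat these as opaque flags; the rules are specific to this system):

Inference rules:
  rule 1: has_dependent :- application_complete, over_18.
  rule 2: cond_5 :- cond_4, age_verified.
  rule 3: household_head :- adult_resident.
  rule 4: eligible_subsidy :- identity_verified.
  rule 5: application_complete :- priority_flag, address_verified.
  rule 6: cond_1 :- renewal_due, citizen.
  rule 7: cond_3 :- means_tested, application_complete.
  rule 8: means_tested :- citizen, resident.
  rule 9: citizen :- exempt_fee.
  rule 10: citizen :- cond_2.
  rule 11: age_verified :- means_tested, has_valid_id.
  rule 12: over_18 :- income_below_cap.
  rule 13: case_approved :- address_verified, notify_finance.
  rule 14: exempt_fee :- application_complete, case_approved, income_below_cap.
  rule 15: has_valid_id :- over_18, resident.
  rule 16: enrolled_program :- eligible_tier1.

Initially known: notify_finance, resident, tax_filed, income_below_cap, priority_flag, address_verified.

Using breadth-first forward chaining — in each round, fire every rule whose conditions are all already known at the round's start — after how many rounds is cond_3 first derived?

5

Round 1: rule 5 [application_complete :- priority_flag, address_verified.]; rule 12 [over_18 :- income_below_cap.]; rule 13 [case_approved :- address_verified, notify_finance.]. Adds application_complete, over_18, case_approved.
Round 2: rule 1 [has_dependent :- application_complete, over_18.]; rule 14 [exempt_fee :- application_complete, case_approved, income_below_cap.]; rule 15 [has_valid_id :- over_18, resident.]. Adds has_dependent, exempt_fee, has_valid_id.
Round 3: rule 9 [citizen :- exempt_fee.]. Adds citizen.
Round 4: rule 8 [means_tested :- citizen, resident.]. Adds means_tested.
Round 5: rule 7 [cond_3 :- means_tested, application_complete.]; rule 11 [age_verified :- means_tested, has_valid_id.]. Adds cond_3, age_verified.
cond_3 first appears in round 5.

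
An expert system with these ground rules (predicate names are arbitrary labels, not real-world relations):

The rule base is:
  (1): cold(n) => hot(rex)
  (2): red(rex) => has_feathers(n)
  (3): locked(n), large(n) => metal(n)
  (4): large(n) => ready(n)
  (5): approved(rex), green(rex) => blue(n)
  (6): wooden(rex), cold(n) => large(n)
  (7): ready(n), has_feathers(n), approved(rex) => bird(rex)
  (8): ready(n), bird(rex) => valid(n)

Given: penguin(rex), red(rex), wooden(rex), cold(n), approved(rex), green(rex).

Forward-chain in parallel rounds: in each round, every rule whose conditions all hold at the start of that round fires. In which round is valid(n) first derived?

4

Round 1 fires (1), (2), (5), (6), giving hot(rex), has_feathers(n), blue(n), large(n).
Round 2 fires (4), giving ready(n).
Round 3 fires (7), giving bird(rex).
Round 4 fires (8), giving valid(n).
valid(n) first appears in round 4.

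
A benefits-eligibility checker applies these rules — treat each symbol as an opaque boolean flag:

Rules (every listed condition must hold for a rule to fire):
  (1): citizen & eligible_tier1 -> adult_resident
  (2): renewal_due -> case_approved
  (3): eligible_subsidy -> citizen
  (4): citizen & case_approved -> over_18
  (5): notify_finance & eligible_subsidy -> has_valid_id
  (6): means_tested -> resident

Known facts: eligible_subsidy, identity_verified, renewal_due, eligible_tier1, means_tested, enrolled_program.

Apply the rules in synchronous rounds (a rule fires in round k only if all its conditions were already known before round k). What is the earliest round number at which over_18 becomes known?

Round 1 — (2), (3), (6), derive case_approved, citizen, resident.
Round 2 — (1), (4), derive adult_resident, over_18.
over_18 first appears in round 2.

2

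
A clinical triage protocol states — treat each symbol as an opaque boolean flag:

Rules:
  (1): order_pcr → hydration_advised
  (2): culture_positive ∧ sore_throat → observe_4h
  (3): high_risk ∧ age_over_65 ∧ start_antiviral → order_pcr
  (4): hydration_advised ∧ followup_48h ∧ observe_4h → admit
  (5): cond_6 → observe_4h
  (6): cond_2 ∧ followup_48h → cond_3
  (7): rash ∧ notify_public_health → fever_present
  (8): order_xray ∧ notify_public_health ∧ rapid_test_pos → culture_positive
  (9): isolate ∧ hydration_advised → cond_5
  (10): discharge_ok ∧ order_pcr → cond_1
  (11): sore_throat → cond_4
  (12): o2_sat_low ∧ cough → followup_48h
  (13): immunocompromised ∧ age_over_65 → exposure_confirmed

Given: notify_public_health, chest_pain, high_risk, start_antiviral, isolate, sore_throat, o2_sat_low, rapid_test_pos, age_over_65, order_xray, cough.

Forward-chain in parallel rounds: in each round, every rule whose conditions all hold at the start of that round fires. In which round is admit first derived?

3

Round 1 fires (3), (8), (11), (12), giving order_pcr, culture_positive, cond_4, followup_48h.
Round 2 fires (1), (2), giving hydration_advised, observe_4h.
Round 3 fires (4), (9), giving admit, cond_5.
admit first appears in round 3.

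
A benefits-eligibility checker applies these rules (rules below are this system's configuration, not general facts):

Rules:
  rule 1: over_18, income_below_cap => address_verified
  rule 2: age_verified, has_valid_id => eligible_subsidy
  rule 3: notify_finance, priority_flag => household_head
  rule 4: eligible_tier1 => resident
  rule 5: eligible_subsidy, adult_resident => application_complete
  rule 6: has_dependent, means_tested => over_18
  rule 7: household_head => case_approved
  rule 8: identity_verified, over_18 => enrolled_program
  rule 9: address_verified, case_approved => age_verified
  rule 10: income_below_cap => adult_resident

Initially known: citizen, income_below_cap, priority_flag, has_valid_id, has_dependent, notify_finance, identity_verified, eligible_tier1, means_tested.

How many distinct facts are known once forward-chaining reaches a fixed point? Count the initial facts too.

19

Round 1 — rule 3, rule 4, rule 6, rule 10, derive household_head, resident, over_18, adult_resident.
Round 2 — rule 1, rule 7, rule 8, derive address_verified, case_approved, enrolled_program.
Round 3 — rule 9, derive age_verified.
Round 4 — rule 2, derive eligible_subsidy.
Round 5 — rule 5, derive application_complete.
Closure: {address_verified, adult_resident, age_verified, application_complete, case_approved, citizen, eligible_subsidy, eligible_tier1, enrolled_program, has_dependent, has_valid_id, household_head, identity_verified, income_below_cap, means_tested, notify_finance, over_18, priority_flag, resident} — 19 facts.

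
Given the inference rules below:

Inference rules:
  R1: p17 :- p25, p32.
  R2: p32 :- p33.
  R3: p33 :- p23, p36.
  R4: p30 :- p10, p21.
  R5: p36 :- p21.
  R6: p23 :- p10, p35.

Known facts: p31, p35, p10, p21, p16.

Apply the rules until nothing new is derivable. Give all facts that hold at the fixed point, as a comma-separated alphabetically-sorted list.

p10, p16, p21, p23, p30, p31, p32, p33, p35, p36

Round 1: R4 [p30 :- p10, p21.]; R5 [p36 :- p21.]; R6 [p23 :- p10, p35.]. New: p30, p36, p23.
Round 2: R3 [p33 :- p23, p36.]. New: p33.
Round 3: R2 [p32 :- p33.]. New: p32.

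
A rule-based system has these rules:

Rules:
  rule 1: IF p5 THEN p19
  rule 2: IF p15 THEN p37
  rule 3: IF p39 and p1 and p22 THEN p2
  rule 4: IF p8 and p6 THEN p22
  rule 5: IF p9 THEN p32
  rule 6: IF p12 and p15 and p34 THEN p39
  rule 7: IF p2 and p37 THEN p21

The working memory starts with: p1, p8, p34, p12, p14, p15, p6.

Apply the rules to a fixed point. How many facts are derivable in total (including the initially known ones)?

12

Round 1: rule 2 [IF p15 THEN p37]; rule 4 [IF p8 and p6 THEN p22]; rule 6 [IF p12 and p15 and p34 THEN p39]. New: p37, p22, p39.
Round 2: rule 3 [IF p39 and p1 and p22 THEN p2]. New: p2.
Round 3: rule 7 [IF p2 and p37 THEN p21]. New: p21.
Closure: {p1, p12, p14, p15, p2, p21, p22, p34, p37, p39, p6, p8} — 12 facts.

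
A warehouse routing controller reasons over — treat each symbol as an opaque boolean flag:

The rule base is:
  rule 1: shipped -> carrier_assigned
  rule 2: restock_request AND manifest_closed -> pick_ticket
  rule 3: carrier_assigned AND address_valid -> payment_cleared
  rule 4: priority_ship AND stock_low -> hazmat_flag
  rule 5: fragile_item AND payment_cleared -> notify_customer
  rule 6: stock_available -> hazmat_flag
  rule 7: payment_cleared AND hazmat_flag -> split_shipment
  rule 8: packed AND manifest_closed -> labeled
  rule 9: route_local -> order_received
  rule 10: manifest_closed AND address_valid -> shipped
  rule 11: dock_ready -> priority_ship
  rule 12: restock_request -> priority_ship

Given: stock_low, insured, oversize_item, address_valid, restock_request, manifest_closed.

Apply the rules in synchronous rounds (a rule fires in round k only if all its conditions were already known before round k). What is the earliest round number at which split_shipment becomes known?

Round 1: rule 2 [restock_request AND manifest_closed -> pick_ticket]; rule 10 [manifest_closed AND address_valid -> shipped]; rule 12 [restock_request -> priority_ship]. New: pick_ticket, shipped, priority_ship.
Round 2: rule 1 [shipped -> carrier_assigned]; rule 4 [priority_ship AND stock_low -> hazmat_flag]. New: carrier_assigned, hazmat_flag.
Round 3: rule 3 [carrier_assigned AND address_valid -> payment_cleared]. New: payment_cleared.
Round 4: rule 7 [payment_cleared AND hazmat_flag -> split_shipment]. New: split_shipment.
split_shipment first appears in round 4.

4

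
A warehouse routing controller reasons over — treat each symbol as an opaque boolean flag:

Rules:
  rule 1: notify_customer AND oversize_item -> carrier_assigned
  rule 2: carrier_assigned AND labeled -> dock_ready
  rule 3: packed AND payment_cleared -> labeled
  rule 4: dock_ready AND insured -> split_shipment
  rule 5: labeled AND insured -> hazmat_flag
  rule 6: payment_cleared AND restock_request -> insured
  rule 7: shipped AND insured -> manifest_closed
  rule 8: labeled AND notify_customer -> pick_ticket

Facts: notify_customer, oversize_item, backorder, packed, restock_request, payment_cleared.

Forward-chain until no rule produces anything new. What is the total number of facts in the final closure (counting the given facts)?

13

Round 1: rule 1 [notify_customer AND oversize_item -> carrier_assigned]; rule 3 [packed AND payment_cleared -> labeled]; rule 6 [payment_cleared AND restock_request -> insured]. New: carrier_assigned, labeled, insured.
Round 2: rule 2 [carrier_assigned AND labeled -> dock_ready]; rule 5 [labeled AND insured -> hazmat_flag]; rule 8 [labeled AND notify_customer -> pick_ticket]. New: dock_ready, hazmat_flag, pick_ticket.
Round 3: rule 4 [dock_ready AND insured -> split_shipment]. New: split_shipment.
Closure: {backorder, carrier_assigned, dock_ready, hazmat_flag, insured, labeled, notify_customer, oversize_item, packed, payment_cleared, pick_ticket, restock_request, split_shipment} — 13 facts.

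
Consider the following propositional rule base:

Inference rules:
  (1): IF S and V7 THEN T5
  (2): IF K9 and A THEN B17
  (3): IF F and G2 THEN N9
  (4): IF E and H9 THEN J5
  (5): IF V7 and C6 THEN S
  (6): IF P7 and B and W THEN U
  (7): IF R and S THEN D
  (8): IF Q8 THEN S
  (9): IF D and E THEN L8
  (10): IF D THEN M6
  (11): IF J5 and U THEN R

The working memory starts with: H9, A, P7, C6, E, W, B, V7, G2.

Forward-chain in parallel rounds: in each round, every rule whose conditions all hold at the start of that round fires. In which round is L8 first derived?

4

[1] (4) [IF E and H9 THEN J5]; (5) [IF V7 and C6 THEN S]; (6) [IF P7 and B and W THEN U]. ⇒ new: J5, S, U.
[2] (1) [IF S and V7 THEN T5]; (11) [IF J5 and U THEN R]. ⇒ new: T5, R.
[3] (7) [IF R and S THEN D]. ⇒ new: D.
[4] (9) [IF D and E THEN L8]; (10) [IF D THEN M6]. ⇒ new: L8, M6.
L8 first appears in round 4.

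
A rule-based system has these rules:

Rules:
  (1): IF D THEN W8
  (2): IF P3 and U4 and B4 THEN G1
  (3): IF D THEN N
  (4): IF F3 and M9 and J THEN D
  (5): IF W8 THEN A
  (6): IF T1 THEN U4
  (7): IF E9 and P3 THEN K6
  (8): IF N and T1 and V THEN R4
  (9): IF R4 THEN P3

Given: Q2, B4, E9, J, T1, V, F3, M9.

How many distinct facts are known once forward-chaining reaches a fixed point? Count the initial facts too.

Round 1: (4) [IF F3 and M9 and J THEN D]; (6) [IF T1 THEN U4]. New: D, U4.
Round 2: (1) [IF D THEN W8]; (3) [IF D THEN N]. New: W8, N.
Round 3: (5) [IF W8 THEN A]; (8) [IF N and T1 and V THEN R4]. New: A, R4.
Round 4: (9) [IF R4 THEN P3]. New: P3.
Round 5: (2) [IF P3 and U4 and B4 THEN G1]; (7) [IF E9 and P3 THEN K6]. New: G1, K6.
Closure: {A, B4, D, E9, F3, G1, J, K6, M9, N, P3, Q2, R4, T1, U4, V, W8} — 17 facts.

17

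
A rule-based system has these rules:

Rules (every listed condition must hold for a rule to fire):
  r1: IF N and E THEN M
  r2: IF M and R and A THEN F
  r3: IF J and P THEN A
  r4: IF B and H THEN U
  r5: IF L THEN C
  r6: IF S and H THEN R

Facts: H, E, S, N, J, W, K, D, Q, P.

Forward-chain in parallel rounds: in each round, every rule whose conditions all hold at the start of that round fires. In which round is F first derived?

2

Round 1: r1 [IF N and E THEN M]; r3 [IF J and P THEN A]; r6 [IF S and H THEN R]. Adds M, A, R.
Round 2: r2 [IF M and R and A THEN F]. Adds F.
F first appears in round 2.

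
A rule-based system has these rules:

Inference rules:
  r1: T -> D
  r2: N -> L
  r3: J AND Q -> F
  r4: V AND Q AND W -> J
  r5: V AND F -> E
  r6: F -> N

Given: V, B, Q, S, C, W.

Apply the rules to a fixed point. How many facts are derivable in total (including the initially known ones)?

Round 1: r4 [V AND Q AND W -> J]. New: J.
Round 2: r3 [J AND Q -> F]. New: F.
Round 3: r5 [V AND F -> E]; r6 [F -> N]. New: E, N.
Round 4: r2 [N -> L]. New: L.
Closure: {B, C, E, F, J, L, N, Q, S, V, W} — 11 facts.

11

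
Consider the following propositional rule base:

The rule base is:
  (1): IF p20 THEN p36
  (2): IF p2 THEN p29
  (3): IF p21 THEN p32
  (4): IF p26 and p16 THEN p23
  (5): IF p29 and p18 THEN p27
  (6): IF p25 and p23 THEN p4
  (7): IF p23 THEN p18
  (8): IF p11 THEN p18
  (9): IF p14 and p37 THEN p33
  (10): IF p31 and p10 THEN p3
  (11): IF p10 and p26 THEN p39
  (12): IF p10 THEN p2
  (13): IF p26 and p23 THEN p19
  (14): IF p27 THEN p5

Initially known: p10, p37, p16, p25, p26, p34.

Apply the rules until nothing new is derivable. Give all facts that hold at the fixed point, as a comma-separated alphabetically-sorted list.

p10, p16, p18, p19, p2, p23, p25, p26, p27, p29, p34, p37, p39, p4, p5

Round 1: (4) [IF p26 and p16 THEN p23]; (11) [IF p10 and p26 THEN p39]; (12) [IF p10 THEN p2]. Adds p23, p39, p2.
Round 2: (2) [IF p2 THEN p29]; (6) [IF p25 and p23 THEN p4]; (7) [IF p23 THEN p18]; (13) [IF p26 and p23 THEN p19]. Adds p29, p4, p18, p19.
Round 3: (5) [IF p29 and p18 THEN p27]. Adds p27.
Round 4: (14) [IF p27 THEN p5]. Adds p5.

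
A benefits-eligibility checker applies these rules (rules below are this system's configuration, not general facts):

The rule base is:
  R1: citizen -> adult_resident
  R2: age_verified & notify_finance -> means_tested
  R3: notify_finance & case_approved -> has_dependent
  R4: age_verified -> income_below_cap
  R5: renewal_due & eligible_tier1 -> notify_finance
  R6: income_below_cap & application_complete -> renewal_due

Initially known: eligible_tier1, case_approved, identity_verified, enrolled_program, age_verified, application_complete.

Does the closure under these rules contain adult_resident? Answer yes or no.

no

Round 1 — R4, derive income_below_cap.
Round 2 — R6, derive renewal_due.
Round 3 — R5, derive notify_finance.
Round 4 — R2, R3, derive means_tested, has_dependent.
Fixed point reached. adult_resident is concluded only by R1; R1 needs citizen (never derived).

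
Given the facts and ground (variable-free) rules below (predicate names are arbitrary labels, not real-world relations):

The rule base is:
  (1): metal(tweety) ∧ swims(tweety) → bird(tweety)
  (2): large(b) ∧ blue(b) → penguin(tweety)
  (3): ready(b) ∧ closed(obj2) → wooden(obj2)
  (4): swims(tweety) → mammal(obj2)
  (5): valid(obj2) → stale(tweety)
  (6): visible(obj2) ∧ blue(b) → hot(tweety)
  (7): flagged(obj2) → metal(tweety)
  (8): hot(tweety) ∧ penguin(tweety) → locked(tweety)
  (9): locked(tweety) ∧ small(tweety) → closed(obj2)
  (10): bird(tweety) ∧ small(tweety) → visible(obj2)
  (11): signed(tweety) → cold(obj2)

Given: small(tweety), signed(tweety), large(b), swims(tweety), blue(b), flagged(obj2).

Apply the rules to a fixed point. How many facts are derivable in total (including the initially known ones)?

Round 1: (2) [large(b) ∧ blue(b) → penguin(tweety)]; (4) [swims(tweety) → mammal(obj2)]; (7) [flagged(obj2) → metal(tweety)]; (11) [signed(tweety) → cold(obj2)]. Adds penguin(tweety), mammal(obj2), metal(tweety), cold(obj2).
Round 2: (1) [metal(tweety) ∧ swims(tweety) → bird(tweety)]. Adds bird(tweety).
Round 3: (10) [bird(tweety) ∧ small(tweety) → visible(obj2)]. Adds visible(obj2).
Round 4: (6) [visible(obj2) ∧ blue(b) → hot(tweety)]. Adds hot(tweety).
Round 5: (8) [hot(tweety) ∧ penguin(tweety) → locked(tweety)]. Adds locked(tweety).
Round 6: (9) [locked(tweety) ∧ small(tweety) → closed(obj2)]. Adds closed(obj2).
Closure: {bird(tweety), blue(b), closed(obj2), cold(obj2), flagged(obj2), hot(tweety), large(b), locked(tweety), mammal(obj2), metal(tweety), penguin(tweety), signed(tweety), small(tweety), swims(tweety), visible(obj2)} — 15 facts.

15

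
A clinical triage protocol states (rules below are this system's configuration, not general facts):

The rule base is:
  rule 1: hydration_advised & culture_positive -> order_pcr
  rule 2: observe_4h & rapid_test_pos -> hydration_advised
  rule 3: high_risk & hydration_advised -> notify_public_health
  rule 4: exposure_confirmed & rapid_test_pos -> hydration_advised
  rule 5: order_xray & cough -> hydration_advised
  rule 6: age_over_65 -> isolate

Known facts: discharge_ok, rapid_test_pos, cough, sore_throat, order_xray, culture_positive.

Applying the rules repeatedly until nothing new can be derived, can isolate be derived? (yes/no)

no

Round 1 fires rule 5, giving hydration_advised.
Round 2 fires rule 1, giving order_pcr.
Fixed point reached. isolate is concluded only by rule 6; rule 6 needs age_over_65 (never derived).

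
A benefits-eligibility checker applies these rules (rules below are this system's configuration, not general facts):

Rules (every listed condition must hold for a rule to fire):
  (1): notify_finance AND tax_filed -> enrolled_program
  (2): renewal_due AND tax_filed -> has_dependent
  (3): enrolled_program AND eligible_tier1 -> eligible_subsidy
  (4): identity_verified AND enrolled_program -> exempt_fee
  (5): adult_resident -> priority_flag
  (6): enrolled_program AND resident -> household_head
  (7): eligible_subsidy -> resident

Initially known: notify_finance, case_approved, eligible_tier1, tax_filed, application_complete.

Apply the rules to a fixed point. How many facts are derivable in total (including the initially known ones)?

Round 1 — (1), derive enrolled_program.
Round 2 — (3), derive eligible_subsidy.
Round 3 — (7), derive resident.
Round 4 — (6), derive household_head.
Closure: {application_complete, case_approved, eligible_subsidy, eligible_tier1, enrolled_program, household_head, notify_finance, resident, tax_filed} — 9 facts.

9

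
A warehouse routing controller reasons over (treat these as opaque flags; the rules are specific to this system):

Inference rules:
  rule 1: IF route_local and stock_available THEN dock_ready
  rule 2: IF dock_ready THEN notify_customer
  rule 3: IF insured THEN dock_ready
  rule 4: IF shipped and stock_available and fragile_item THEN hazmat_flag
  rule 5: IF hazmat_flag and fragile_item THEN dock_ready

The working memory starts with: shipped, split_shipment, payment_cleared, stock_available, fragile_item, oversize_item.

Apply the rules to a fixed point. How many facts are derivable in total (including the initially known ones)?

9

Round 1: rule 4 [IF shipped and stock_available and fragile_item THEN hazmat_flag]. Adds hazmat_flag.
Round 2: rule 5 [IF hazmat_flag and fragile_item THEN dock_ready]. Adds dock_ready.
Round 3: rule 2 [IF dock_ready THEN notify_customer]. Adds notify_customer.
Closure: {dock_ready, fragile_item, hazmat_flag, notify_customer, oversize_item, payment_cleared, shipped, split_shipment, stock_available} — 9 facts.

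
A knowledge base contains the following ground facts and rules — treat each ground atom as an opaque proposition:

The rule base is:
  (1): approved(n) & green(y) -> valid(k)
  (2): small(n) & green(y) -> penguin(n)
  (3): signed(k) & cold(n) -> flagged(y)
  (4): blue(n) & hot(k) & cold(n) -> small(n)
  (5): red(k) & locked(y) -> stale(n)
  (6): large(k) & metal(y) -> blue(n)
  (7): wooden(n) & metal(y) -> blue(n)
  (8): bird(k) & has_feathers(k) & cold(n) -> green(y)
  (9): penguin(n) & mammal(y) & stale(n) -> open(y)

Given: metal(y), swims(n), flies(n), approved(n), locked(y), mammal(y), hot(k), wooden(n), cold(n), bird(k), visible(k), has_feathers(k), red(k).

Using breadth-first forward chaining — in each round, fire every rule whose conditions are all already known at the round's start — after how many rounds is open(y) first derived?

4

Round 1 fires (5), (7), (8), giving stale(n), blue(n), green(y).
Round 2 fires (1), (4), giving valid(k), small(n).
Round 3 fires (2), giving penguin(n).
Round 4 fires (9), giving open(y).
open(y) first appears in round 4.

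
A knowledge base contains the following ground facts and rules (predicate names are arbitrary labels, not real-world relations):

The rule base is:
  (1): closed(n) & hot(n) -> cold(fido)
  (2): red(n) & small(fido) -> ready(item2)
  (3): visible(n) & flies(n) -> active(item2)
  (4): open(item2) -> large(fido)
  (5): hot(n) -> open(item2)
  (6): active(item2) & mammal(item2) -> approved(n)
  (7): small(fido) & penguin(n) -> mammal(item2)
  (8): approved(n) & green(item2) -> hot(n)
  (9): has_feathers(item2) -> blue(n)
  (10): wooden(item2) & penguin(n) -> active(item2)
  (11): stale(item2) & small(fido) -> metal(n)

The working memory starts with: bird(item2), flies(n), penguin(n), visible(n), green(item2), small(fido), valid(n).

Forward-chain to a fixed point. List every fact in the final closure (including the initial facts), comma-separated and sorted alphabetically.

active(item2), approved(n), bird(item2), flies(n), green(item2), hot(n), large(fido), mammal(item2), open(item2), penguin(n), small(fido), valid(n), visible(n)

Round 1 fires (3), (7), giving active(item2), mammal(item2).
Round 2 fires (6), giving approved(n).
Round 3 fires (8), giving hot(n).
Round 4 fires (5), giving open(item2).
Round 5 fires (4), giving large(fido).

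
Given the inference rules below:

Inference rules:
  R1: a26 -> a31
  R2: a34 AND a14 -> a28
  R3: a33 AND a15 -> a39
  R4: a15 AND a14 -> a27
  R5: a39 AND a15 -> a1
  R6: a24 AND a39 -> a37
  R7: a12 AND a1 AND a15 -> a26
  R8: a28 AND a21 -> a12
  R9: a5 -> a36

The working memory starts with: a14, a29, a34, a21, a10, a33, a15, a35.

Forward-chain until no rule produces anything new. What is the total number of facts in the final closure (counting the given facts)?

15

Round 1: R2 [a34 AND a14 -> a28]; R3 [a33 AND a15 -> a39]; R4 [a15 AND a14 -> a27]. New: a28, a39, a27.
Round 2: R5 [a39 AND a15 -> a1]; R8 [a28 AND a21 -> a12]. New: a1, a12.
Round 3: R7 [a12 AND a1 AND a15 -> a26]. New: a26.
Round 4: R1 [a26 -> a31]. New: a31.
Closure: {a1, a10, a12, a14, a15, a21, a26, a27, a28, a29, a31, a33, a34, a35, a39} — 15 facts.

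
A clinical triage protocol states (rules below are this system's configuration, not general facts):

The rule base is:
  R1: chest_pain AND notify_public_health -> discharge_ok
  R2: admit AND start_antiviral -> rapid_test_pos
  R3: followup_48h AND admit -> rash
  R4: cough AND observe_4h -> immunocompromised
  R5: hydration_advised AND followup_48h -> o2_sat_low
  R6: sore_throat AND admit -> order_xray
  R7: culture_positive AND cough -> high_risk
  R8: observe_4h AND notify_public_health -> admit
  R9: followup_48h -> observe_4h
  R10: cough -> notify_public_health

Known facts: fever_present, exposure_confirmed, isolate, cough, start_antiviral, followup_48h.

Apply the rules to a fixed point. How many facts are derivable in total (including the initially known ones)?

Round 1: R9 [followup_48h -> observe_4h]; R10 [cough -> notify_public_health]. New: observe_4h, notify_public_health.
Round 2: R4 [cough AND observe_4h -> immunocompromised]; R8 [observe_4h AND notify_public_health -> admit]. New: immunocompromised, admit.
Round 3: R2 [admit AND start_antiviral -> rapid_test_pos]; R3 [followup_48h AND admit -> rash]. New: rapid_test_pos, rash.
Closure: {admit, cough, exposure_confirmed, fever_present, followup_48h, immunocompromised, isolate, notify_public_health, observe_4h, rapid_test_pos, rash, start_antiviral} — 12 facts.

12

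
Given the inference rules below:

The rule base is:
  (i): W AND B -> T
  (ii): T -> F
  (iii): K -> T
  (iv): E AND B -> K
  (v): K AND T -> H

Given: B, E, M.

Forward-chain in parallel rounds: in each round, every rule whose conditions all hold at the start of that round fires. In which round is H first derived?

Round 1: (iv) [E AND B -> K]. Adds K.
Round 2: (iii) [K -> T]. Adds T.
Round 3: (ii) [T -> F]; (v) [K AND T -> H]. Adds F, H.
H first appears in round 3.

3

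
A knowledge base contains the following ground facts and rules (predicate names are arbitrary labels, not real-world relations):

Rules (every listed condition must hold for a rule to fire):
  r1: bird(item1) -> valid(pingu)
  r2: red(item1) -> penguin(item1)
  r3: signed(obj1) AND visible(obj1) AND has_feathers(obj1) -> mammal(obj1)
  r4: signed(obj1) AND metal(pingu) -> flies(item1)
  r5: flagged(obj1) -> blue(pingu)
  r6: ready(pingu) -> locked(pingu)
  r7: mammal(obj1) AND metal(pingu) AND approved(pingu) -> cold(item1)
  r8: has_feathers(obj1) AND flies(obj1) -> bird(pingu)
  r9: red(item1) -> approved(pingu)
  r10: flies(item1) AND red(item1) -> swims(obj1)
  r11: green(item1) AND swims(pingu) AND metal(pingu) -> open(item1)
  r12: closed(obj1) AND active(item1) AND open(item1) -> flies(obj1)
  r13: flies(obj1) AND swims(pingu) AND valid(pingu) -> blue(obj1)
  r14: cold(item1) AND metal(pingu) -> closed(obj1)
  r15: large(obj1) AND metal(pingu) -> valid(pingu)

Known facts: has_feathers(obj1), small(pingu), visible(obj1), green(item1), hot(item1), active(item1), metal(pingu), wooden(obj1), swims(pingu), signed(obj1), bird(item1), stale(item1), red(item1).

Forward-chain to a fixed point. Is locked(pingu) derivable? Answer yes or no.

Round 1 fires r1, r2, r3, r4, r9, r11, giving valid(pingu), penguin(item1), mammal(obj1), flies(item1), approved(pingu), open(item1).
Round 2 fires r7, r10, giving cold(item1), swims(obj1).
Round 3 fires r14, giving closed(obj1).
Round 4 fires r12, giving flies(obj1).
Round 5 fires r8, r13, giving bird(pingu), blue(obj1).
Fixed point reached. locked(pingu) is concluded only by r6; r6 needs ready(pingu) (never derived).

no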